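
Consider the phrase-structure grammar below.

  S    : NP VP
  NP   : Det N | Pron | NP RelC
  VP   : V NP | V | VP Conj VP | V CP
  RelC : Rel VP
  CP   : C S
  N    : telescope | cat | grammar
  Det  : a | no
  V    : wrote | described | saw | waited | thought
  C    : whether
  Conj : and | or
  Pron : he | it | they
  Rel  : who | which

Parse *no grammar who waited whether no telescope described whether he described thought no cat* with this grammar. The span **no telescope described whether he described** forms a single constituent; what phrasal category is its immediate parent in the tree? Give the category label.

CP

[S [NP [NP [Det no] [N grammar]] [RelC [Rel who] [VP [V waited] [CP [C whether] [S [NP [Det no] [N telescope]] [VP [V described] [CP [C whether] [S [NP [Pron he]] [VP [V described]]]]]]]]]] [VP [V thought] [NP [Det no] [N cat]]]]
The span 'no telescope described whether he described' is the S node built by S → NP VP.
Its mother is the CP built by CP → C S.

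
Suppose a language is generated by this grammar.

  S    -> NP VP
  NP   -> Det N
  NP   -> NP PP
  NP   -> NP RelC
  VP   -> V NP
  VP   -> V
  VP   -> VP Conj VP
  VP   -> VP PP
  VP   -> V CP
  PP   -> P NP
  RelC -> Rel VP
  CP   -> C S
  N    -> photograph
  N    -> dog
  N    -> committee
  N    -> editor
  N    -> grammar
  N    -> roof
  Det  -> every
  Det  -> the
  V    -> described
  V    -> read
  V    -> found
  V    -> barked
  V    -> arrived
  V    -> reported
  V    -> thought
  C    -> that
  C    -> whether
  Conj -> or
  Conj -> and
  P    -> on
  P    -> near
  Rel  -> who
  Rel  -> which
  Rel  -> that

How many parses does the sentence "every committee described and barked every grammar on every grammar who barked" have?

Two of the 4 distinct bracketings:
[S [NP [Det every] [N committee]] [VP [VP [V described]] [Conj and] [VP [V barked] [NP [NP [Det every] [N grammar]] [PP [P on] [NP [NP [Det every] [N grammar]] [RelC [Rel who] [VP [V barked]]]]]]]]]
[S [NP [Det every] [N committee]] [VP [VP [V described]] [Conj and] [VP [V barked] [NP [NP [NP [Det every] [N grammar]] [PP [P on] [NP [Det every] [N grammar]]]] [RelC [Rel who] [VP [V barked]]]]]]]
The trees differ in how a recursive rule is bracketed over the same span.

4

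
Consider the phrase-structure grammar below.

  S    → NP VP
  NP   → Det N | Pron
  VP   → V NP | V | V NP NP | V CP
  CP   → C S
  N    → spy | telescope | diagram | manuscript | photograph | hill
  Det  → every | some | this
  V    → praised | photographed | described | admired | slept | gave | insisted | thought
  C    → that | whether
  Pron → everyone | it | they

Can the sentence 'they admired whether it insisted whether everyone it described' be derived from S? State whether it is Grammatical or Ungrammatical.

For S → NP VP, the only prefix that parses as NP is 'they', but the remainder 'admired whether it insisted whether everyone it described' is not a VP under these rules.

Ungrammatical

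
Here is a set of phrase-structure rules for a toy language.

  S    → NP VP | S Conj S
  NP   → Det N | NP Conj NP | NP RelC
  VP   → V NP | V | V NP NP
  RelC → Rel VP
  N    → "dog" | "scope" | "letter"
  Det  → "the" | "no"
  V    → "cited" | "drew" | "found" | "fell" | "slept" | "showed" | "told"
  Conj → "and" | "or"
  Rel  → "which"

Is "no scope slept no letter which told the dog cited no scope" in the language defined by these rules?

For S → NP VP, the only prefix that parses as NP is 'no scope', but the remainder 'slept no letter which told the dog cited no scope' is not a VP under these rules. The alternative S rule S → S Conj S likewise has no satisfying split.

Ungrammatical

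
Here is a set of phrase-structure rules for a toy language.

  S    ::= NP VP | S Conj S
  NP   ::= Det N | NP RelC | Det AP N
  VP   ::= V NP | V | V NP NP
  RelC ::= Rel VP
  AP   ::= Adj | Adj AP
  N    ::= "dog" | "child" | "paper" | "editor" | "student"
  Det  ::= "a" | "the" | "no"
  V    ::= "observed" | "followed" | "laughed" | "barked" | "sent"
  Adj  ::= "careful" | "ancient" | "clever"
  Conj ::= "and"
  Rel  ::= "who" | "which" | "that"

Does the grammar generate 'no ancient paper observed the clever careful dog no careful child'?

Grammatical

S
  NP
    Det: no
    AP
      Adj: ancient
    N: paper
  VP
    V: observed
    NP
      Det: the
      AP
        Adj: clever
        AP
          Adj: careful
      N: dog
    NP
      Det: no
      AP
        Adj: careful
      N: child
Each bracket corresponds to one application of a listed rule, so the string is derivable from S.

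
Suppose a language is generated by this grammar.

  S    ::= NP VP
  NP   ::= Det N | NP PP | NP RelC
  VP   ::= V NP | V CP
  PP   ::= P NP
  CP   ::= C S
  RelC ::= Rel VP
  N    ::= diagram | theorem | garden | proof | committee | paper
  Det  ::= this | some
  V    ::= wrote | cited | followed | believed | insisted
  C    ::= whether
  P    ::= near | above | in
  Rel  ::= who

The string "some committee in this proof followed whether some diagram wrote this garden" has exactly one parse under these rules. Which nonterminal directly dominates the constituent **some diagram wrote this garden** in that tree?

S
  NP
    NP
      Det: some
      N: committee
    PP
      P: in
      NP
        Det: this
        N: proof
  VP
    V: followed
    CP
      C: whether
      S
        NP
          Det: some
          N: diagram
        VP
          V: wrote
          NP
            Det: this
            N: garden
The span 'some diagram wrote this garden' is the S node built by S → NP VP.
Its mother is the CP built by CP → C S.

CP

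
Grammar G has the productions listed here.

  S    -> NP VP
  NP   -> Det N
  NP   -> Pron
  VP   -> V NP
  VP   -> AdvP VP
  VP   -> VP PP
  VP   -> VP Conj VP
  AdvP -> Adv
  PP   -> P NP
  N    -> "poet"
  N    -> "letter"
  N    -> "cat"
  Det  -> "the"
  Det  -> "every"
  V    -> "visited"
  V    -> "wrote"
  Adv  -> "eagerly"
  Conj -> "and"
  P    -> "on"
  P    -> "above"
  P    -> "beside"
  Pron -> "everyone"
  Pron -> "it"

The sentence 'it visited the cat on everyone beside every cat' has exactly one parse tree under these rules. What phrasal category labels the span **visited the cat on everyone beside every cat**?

S
  NP
    Pron: it
  VP
    VP
      VP
        V: visited
        NP
          Det: the
          N: cat
      PP
        P: on
        NP
          Pron: everyone
    PP
      P: beside
      NP
        Det: every
        N: cat
The span 'visited the cat on everyone beside every cat' is the VP node built by VP → VP PP.

VP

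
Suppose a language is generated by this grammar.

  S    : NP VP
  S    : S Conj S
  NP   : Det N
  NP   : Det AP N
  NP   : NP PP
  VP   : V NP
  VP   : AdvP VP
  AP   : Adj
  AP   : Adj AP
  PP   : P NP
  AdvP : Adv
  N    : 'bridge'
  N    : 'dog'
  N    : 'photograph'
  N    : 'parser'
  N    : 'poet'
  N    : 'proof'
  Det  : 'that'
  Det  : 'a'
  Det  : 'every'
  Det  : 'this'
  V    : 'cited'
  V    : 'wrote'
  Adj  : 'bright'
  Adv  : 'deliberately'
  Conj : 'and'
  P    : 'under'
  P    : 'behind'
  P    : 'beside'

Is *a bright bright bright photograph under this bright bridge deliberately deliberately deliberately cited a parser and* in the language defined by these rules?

Ungrammatical

For S → NP VP, every NP-prefix leaves a non-VP remainder: after 'a bright bright bright photograph' the remainder is not a VP; after 'a bright bright bright photograph under this bright bridge' the remainder is not a VP. The alternative S rule S → S Conj S likewise has no satisfying split.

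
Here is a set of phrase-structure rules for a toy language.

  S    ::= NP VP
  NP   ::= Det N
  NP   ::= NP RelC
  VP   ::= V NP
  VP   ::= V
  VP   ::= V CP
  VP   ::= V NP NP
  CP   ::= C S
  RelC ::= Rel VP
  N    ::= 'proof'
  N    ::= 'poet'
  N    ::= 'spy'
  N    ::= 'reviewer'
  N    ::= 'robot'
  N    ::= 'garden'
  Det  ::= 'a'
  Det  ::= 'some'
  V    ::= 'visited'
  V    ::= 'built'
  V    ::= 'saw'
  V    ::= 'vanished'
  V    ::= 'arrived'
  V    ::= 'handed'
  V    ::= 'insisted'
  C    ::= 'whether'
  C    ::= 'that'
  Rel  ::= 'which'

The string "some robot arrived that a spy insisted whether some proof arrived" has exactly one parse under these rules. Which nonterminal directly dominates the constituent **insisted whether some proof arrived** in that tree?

S
  NP
    Det: some
    N: robot
  VP
    V: arrived
    CP
      C: that
      S
        NP
          Det: a
          N: spy
        VP
          V: insisted
          CP
            C: whether
            S
              NP
                Det: some
                N: proof
              VP
                V: arrived
The span 'insisted whether some proof arrived' is the VP node built by VP → V CP.
Its mother is the S built by S → NP VP.

S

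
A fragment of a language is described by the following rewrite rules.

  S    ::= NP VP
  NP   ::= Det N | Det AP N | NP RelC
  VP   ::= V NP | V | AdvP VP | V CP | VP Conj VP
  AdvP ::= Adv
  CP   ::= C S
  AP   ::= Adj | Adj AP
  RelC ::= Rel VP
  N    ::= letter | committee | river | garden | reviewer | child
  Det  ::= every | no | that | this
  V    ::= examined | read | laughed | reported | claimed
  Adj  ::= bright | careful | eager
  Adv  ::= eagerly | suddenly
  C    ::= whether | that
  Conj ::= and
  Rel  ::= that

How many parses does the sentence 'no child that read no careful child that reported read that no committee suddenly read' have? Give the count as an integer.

The two bracketings:
[S [NP [NP [Det no] [N child]] [RelC [Rel that] [VP [V read] [NP [NP [Det no] [AP [Adj careful]] [N child]] [RelC [Rel that] [VP [V reported]]]]]]] [VP [V read] [CP [C that] [S [NP [Det no] [N committee]] [VP [AdvP [Adv suddenly]] [VP [V read]]]]]]]
[S [NP [NP [NP [Det no] [N child]] [RelC [Rel that] [VP [V read] [NP [Det no] [AP [Adj careful]] [N child]]]]] [RelC [Rel that] [VP [V reported]]]] [VP [V read] [CP [C that] [S [NP [Det no] [N committee]] [VP [AdvP [Adv suddenly]] [VP [V read]]]]]]]
The trees differ in how a recursive rule is bracketed over the same span.

2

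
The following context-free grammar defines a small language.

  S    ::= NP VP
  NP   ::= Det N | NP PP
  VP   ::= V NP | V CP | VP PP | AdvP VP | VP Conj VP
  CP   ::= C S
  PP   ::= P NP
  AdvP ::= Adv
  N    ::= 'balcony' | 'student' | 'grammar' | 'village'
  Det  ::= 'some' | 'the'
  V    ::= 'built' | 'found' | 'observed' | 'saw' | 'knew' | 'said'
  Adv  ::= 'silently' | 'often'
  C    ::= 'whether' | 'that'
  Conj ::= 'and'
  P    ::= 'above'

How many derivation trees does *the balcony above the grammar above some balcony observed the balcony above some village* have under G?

4

Two of the 4 distinct bracketings:
[S [NP [NP [Det the] [N balcony]] [PP [P above] [NP [NP [Det the] [N grammar]] [PP [P above] [NP [Det some] [N balcony]]]]]] [VP [V observed] [NP [NP [Det the] [N balcony]] [PP [P above] [NP [Det some] [N village]]]]]]
[S [NP [NP [Det the] [N balcony]] [PP [P above] [NP [NP [Det the] [N grammar]] [PP [P above] [NP [Det some] [N balcony]]]]]] [VP [VP [V observed] [NP [Det the] [N balcony]]] [PP [P above] [NP [Det some] [N village]]]]]
The difference turns on whether VP → VP PP is used at the relevant span, versus an alternative expansion of VP.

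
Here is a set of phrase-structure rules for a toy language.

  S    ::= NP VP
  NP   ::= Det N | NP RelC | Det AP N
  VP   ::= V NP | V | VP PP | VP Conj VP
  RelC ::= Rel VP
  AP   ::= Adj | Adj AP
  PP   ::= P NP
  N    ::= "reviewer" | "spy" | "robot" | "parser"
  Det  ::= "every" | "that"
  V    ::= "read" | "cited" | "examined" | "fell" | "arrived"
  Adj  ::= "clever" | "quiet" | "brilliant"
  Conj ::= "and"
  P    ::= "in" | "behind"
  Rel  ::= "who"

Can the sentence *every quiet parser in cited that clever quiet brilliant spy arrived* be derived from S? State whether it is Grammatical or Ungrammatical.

Ungrammatical

A P word can never sit immediately before a V word in any string this grammar generates, so the substring 'in cited' rules out a derivation.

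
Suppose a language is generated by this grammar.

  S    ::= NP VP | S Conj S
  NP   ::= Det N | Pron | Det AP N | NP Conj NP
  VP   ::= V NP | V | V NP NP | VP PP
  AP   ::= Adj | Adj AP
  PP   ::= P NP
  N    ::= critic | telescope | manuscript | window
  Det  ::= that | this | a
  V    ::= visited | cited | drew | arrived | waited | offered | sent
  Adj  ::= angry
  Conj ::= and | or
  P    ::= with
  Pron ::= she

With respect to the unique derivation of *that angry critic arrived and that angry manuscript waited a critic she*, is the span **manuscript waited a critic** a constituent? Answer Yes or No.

[S [S [NP [Det that] [AP [Adj angry]] [N critic]] [VP [V arrived]]] [Conj and] [S [NP [Det that] [AP [Adj angry]] [N manuscript]] [VP [V waited] [NP [Det a] [N critic]] [NP [Pron she]]]]]
The smallest constituent containing 'manuscript waited a critic' is the S spanning 'that angry manuscript waited a critic she'; no single node in the tree dominates exactly the given words.

No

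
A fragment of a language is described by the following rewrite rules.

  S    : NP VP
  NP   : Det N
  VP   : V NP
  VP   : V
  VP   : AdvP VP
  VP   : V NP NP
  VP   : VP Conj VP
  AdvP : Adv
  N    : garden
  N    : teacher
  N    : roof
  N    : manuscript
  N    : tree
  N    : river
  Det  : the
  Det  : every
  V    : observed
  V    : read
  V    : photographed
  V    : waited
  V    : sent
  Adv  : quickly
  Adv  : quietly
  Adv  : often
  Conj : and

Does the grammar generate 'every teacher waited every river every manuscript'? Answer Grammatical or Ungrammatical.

S
  NP
    Det: every
    N: teacher
  VP
    V: waited
    NP
      Det: every
      N: river
    NP
      Det: every
      N: manuscript
Each bracket corresponds to one application of a listed rule, so the string is derivable from S.

Grammatical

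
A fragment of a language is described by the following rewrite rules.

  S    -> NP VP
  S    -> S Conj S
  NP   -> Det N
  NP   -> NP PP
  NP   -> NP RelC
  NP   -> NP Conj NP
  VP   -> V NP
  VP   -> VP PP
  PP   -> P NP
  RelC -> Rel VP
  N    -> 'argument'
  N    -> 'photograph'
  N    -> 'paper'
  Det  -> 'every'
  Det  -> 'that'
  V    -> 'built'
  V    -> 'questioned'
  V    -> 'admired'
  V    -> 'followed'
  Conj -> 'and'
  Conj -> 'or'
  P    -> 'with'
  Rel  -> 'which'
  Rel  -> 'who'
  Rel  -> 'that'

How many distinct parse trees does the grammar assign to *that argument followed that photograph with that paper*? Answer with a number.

The two bracketings:
[S [NP [Det that] [N argument]] [VP [V followed] [NP [NP [Det that] [N photograph]] [PP [P with] [NP [Det that] [N paper]]]]]]
[S [NP [Det that] [N argument]] [VP [VP [V followed] [NP [Det that] [N photograph]]] [PP [P with] [NP [Det that] [N paper]]]]]
The difference turns on whether NP → NP PP is used at the relevant span, versus an alternative expansion of NP.

2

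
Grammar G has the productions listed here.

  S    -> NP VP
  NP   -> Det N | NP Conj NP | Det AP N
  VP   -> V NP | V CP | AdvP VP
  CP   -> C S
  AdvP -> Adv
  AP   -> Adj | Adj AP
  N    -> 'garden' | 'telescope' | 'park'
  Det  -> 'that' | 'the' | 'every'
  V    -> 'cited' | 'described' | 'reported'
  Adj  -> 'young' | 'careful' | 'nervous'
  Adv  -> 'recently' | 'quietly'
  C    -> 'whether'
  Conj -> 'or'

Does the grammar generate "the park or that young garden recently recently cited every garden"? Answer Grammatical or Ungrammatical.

[S [NP [NP [Det the] [N park]] [Conj or] [NP [Det that] [AP [Adj young]] [N garden]]] [VP [AdvP [Adv recently]] [VP [AdvP [Adv recently]] [VP [V cited] [NP [Det every] [N garden]]]]]]
Every word is introduced by a lexical rule and the phrasal rules combine the resulting categories into a single S.

Grammatical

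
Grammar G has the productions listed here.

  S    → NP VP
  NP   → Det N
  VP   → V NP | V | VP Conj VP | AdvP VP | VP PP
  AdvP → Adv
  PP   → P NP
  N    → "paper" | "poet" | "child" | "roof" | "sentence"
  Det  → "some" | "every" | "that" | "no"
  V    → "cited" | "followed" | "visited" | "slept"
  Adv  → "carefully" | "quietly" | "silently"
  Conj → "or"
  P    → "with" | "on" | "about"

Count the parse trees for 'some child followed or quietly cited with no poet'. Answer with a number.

3

Two of the 3 distinct bracketings:
[S [NP [Det some] [N child]] [VP [VP [V followed]] [Conj or] [VP [AdvP [Adv quietly]] [VP [VP [V cited]] [PP [P with] [NP [Det no] [N poet]]]]]]]
[S [NP [Det some] [N child]] [VP [VP [V followed]] [Conj or] [VP [VP [AdvP [Adv quietly]] [VP [V cited]]] [PP [P with] [NP [Det no] [N poet]]]]]]
The trees differ in how a recursive rule is bracketed over the same span.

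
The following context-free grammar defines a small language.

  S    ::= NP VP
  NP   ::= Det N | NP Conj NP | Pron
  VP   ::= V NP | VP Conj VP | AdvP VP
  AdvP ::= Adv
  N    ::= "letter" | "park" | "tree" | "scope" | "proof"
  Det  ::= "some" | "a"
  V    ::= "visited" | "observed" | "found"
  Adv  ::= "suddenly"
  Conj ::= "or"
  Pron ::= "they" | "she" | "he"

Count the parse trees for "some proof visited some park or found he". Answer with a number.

1

[S [NP [Det some] [N proof]] [VP [VP [V visited] [NP [Det some] [N park]]] [Conj or] [VP [V found] [NP [Pron he]]]]]
No rule offers an alternative attachment or grouping for any span, so this is the only derivation.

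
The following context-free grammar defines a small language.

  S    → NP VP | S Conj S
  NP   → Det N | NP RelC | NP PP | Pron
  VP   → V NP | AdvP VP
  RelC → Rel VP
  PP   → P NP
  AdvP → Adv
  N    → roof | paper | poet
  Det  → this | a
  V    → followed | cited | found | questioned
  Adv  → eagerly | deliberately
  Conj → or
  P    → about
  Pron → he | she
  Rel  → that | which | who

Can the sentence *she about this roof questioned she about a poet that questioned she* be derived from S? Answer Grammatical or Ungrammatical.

[S [NP [NP [Pron she]] [PP [P about] [NP [Det this] [N roof]]]] [VP [V questioned] [NP [NP [NP [Pron she]] [PP [P about] [NP [Det a] [N poet]]]] [RelC [Rel that] [VP [V questioned] [NP [Pron she]]]]]]]
Every word is introduced by a lexical rule and the phrasal rules combine the resulting categories into a single S.

Grammatical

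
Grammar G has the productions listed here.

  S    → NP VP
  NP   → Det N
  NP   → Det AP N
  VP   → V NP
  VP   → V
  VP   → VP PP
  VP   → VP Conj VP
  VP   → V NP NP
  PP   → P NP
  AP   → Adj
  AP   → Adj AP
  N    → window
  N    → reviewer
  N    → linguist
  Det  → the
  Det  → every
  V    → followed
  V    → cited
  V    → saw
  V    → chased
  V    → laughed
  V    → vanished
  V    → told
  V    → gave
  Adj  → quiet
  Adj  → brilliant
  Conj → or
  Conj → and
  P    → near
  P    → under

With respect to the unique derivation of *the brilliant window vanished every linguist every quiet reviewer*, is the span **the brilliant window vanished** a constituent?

[S [NP [Det the] [AP [Adj brilliant]] [N window]] [VP [V vanished] [NP [Det every] [N linguist]] [NP [Det every] [AP [Adj quiet]] [N reviewer]]]]
The smallest constituent containing 'the brilliant window vanished' is the S spanning 'the brilliant window vanished every linguist every quiet reviewer'; no single node in the tree dominates exactly the given words.

No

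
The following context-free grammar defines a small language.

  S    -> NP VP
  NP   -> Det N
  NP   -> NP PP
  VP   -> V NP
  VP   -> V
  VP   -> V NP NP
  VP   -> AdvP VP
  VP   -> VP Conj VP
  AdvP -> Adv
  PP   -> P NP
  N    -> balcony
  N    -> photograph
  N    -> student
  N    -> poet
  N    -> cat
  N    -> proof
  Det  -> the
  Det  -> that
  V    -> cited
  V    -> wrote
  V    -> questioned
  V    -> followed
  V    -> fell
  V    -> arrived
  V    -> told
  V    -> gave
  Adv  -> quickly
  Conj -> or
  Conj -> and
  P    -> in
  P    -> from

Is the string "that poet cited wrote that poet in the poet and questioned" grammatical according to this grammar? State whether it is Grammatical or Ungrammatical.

A V word can never sit immediately before a V word in any string this grammar generates, so the substring 'cited wrote' rules out a derivation.

Ungrammatical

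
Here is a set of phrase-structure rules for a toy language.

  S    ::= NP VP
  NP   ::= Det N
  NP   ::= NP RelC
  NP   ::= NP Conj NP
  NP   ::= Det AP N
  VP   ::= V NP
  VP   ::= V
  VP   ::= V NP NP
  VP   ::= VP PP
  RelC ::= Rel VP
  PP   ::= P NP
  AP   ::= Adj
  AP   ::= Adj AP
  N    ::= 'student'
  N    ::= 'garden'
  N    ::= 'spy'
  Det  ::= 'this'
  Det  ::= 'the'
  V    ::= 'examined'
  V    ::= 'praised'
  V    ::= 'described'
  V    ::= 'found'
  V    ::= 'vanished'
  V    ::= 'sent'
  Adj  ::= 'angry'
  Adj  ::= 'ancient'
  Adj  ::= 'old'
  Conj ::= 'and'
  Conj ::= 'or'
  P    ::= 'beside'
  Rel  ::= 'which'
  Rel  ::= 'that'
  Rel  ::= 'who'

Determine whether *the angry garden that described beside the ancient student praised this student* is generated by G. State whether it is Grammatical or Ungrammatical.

Grammatical

S
  NP
    NP
      Det: the
      AP
        Adj: angry
      N: garden
    RelC
      Rel: that
      VP
        VP
          V: described
        PP
          P: beside
          NP
            Det: the
            AP
              Adj: ancient
            N: student
  VP
    V: praised
    NP
      Det: this
      N: student
The bracketing above is licensed at every node by one of the given productions, with S at the root.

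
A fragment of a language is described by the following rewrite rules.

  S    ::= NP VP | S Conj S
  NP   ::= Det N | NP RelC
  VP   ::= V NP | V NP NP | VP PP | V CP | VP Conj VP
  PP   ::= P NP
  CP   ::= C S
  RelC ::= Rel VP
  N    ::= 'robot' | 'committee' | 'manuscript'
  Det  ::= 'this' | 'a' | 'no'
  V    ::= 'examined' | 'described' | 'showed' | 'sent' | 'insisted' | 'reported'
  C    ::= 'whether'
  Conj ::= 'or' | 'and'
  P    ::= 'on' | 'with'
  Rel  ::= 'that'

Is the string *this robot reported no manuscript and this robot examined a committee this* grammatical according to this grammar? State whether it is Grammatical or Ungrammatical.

Ungrammatical

For S → NP VP, the only prefix that parses as NP is 'this robot', but the remainder 'reported no manuscript and this robot examined a committee this' is not a VP under these rules. The alternative S rule S → S Conj S likewise has no satisfying split.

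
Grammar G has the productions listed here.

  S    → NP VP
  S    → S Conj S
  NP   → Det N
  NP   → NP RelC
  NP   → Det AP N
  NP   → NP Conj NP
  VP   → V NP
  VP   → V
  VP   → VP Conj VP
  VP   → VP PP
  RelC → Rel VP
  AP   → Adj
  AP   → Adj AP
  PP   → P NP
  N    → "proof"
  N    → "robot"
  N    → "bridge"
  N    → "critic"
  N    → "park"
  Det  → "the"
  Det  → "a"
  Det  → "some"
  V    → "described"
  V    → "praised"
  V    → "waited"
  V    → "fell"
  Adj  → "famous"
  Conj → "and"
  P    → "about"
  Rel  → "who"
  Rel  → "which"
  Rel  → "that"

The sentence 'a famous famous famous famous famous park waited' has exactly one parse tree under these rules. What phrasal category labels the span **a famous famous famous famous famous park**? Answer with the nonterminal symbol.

S
  NP
    Det: a
    AP
      Adj: famous
      AP
        Adj: famous
        AP
          Adj: famous
          AP
            Adj: famous
            AP
              Adj: famous
    N: park
  VP
    V: waited
The span 'a famous famous famous famous famous park' is the NP node built by NP → Det AP N.

NP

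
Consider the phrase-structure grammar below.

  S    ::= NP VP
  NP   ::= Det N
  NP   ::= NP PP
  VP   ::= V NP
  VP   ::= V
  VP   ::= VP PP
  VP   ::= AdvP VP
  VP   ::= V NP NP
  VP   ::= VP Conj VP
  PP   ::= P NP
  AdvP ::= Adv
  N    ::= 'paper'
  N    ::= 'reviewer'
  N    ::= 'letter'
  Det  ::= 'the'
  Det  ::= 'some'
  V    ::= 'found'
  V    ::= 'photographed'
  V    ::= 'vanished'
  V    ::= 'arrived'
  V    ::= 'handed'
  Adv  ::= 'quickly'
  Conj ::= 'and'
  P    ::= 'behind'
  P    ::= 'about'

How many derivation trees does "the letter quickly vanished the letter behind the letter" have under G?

Two of the 3 distinct bracketings:
[S [NP [Det the] [N letter]] [VP [VP [AdvP [Adv quickly]] [VP [V vanished] [NP [Det the] [N letter]]]] [PP [P behind] [NP [Det the] [N letter]]]]]
[S [NP [Det the] [N letter]] [VP [AdvP [Adv quickly]] [VP [V vanished] [NP [NP [Det the] [N letter]] [PP [P behind] [NP [Det the] [N letter]]]]]]]
The difference turns on whether NP → NP PP is used at the relevant span, versus an alternative expansion of NP.

3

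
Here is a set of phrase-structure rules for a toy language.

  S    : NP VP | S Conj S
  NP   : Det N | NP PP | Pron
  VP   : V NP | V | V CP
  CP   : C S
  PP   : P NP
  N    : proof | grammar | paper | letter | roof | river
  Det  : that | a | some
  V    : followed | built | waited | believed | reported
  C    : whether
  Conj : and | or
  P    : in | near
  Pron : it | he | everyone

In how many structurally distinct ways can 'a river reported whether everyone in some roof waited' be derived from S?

1

[S [NP [Det a] [N river]] [VP [V reported] [CP [C whether] [S [NP [NP [Pron everyone]] [PP [P in] [NP [Det some] [N roof]]]] [VP [V waited]]]]]]
No rule offers an alternative attachment or grouping for any span, so this is the only derivation.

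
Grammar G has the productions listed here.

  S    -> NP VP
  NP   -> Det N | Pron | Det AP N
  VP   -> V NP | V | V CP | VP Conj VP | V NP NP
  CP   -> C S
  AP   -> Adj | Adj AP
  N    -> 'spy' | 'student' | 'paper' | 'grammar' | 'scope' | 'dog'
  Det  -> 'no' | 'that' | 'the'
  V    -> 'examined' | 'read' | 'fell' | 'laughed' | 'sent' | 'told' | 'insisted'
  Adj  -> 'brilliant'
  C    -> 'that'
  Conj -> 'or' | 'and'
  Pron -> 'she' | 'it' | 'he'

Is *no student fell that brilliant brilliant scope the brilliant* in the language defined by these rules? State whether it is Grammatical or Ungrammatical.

For S → NP VP, the only prefix that parses as NP is 'no student', but the remainder 'fell that brilliant brilliant scope the brilliant' is not a VP under these rules.

Ungrammatical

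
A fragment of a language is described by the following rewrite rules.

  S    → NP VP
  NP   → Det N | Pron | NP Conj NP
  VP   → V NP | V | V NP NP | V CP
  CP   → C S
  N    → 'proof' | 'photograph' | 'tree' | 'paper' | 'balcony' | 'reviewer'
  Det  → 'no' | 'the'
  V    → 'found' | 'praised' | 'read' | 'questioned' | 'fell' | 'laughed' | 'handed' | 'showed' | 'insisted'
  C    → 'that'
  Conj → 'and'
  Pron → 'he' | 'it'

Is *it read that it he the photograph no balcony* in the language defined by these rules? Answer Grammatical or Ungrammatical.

Ungrammatical

For S → NP VP, the only prefix that parses as NP is 'it', but the remainder 'read that it he the photograph no balcony' is not a VP under these rules.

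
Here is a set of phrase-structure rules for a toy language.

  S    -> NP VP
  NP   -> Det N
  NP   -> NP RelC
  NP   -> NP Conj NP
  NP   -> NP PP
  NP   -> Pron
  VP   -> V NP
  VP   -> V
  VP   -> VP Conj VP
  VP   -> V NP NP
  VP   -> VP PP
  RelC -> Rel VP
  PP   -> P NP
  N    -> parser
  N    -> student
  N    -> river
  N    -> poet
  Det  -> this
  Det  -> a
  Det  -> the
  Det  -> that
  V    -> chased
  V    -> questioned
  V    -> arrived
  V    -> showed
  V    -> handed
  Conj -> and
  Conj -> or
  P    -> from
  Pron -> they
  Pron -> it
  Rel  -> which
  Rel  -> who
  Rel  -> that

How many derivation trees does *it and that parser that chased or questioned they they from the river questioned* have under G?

9

Two of the 9 distinct bracketings:
[S [NP [NP [NP [Pron it]] [Conj and] [NP [Det that] [N parser]]] [RelC [Rel that] [VP [VP [V chased]] [Conj or] [VP [V questioned] [NP [Pron they]] [NP [NP [Pron they]] [PP [P from] [NP [Det the] [N river]]]]]]]] [VP [V questioned]]]
[S [NP [NP [NP [Pron it]] [Conj and] [NP [Det that] [N parser]]] [RelC [Rel that] [VP [VP [V chased]] [Conj or] [VP [VP [V questioned] [NP [Pron they]] [NP [Pron they]]] [PP [P from] [NP [Det the] [N river]]]]]]] [VP [V questioned]]]
The difference turns on whether NP → NP PP is used at the relevant span, versus an alternative expansion of NP.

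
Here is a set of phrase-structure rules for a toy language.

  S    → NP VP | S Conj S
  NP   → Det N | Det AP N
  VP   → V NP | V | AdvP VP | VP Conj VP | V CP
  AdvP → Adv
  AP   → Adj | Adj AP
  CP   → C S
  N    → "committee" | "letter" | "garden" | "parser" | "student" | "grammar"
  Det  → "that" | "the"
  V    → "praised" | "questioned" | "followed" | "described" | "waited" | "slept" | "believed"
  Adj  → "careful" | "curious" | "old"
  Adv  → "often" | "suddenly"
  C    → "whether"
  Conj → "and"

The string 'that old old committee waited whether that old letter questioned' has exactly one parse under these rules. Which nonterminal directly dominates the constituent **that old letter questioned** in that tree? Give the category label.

S
  NP
    Det: that
    AP
      Adj: old
      AP
        Adj: old
    N: committee
  VP
    V: waited
    CP
      C: whether
      S
        NP
          Det: that
          AP
            Adj: old
          N: letter
        VP
          V: questioned
The span 'that old letter questioned' is the S node built by S → NP VP.
Its mother is the CP built by CP → C S.

CP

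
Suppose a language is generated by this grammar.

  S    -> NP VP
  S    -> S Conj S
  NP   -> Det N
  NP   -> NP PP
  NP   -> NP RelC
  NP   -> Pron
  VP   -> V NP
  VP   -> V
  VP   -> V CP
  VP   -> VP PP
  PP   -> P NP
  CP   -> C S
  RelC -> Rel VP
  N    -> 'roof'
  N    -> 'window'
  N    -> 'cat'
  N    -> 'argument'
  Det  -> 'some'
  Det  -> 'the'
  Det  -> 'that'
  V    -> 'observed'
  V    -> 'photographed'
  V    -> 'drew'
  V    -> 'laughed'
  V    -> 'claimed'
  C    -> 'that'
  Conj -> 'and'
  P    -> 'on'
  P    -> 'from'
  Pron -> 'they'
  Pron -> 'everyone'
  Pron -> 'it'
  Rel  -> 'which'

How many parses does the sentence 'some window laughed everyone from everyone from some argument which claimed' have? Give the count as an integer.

9

Two of the 9 distinct bracketings:
[S [NP [Det some] [N window]] [VP [V laughed] [NP [NP [Pron everyone]] [PP [P from] [NP [NP [Pron everyone]] [PP [P from] [NP [NP [Det some] [N argument]] [RelC [Rel which] [VP [V claimed]]]]]]]]]]
[S [NP [Det some] [N window]] [VP [V laughed] [NP [NP [Pron everyone]] [PP [P from] [NP [NP [NP [Pron everyone]] [PP [P from] [NP [Det some] [N argument]]]] [RelC [Rel which] [VP [V claimed]]]]]]]]
The trees differ in how a recursive rule is bracketed over the same span.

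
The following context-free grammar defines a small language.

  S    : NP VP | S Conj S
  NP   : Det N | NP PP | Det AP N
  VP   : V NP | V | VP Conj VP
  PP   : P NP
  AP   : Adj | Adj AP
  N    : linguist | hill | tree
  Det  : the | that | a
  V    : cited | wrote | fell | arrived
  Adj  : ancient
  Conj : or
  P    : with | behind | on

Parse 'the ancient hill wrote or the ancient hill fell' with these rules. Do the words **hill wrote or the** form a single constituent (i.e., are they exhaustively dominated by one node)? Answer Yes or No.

[S [S [NP [Det the] [AP [Adj ancient]] [N hill]] [VP [V wrote]]] [Conj or] [S [NP [Det the] [AP [Adj ancient]] [N hill]] [VP [V fell]]]]
The smallest constituent containing 'hill wrote or the' is the S spanning 'the ancient hill wrote or the ancient hill fell'; no single node in the tree dominates exactly the given words.

No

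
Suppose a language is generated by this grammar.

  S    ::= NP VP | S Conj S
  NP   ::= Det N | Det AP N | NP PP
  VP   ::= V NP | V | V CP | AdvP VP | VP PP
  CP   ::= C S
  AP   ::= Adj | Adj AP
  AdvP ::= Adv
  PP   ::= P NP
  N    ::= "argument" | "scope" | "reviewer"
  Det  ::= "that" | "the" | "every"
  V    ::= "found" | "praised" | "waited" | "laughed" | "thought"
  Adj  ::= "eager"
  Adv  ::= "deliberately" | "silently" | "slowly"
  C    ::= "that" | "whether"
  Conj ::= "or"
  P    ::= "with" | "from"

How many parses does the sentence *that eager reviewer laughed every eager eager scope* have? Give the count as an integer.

[S [NP [Det that] [AP [Adj eager]] [N reviewer]] [VP [V laughed] [NP [Det every] [AP [Adj eager] [AP [Adj eager]]] [N scope]]]]
No rule offers an alternative attachment or grouping for any span, so this is the only derivation.

1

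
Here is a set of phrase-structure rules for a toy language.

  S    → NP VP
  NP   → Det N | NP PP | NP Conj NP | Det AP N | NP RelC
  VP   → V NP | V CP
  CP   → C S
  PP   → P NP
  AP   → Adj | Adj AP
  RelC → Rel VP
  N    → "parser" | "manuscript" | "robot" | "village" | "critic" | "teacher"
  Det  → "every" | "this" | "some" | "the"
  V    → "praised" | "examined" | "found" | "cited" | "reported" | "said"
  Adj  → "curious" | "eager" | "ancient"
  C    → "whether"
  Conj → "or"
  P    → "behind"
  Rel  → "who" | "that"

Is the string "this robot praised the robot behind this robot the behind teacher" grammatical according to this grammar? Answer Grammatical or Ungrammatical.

Ungrammatical

An N word can never sit immediately before a Det word in any string this grammar generates, so the substring 'robot the' rules out a derivation.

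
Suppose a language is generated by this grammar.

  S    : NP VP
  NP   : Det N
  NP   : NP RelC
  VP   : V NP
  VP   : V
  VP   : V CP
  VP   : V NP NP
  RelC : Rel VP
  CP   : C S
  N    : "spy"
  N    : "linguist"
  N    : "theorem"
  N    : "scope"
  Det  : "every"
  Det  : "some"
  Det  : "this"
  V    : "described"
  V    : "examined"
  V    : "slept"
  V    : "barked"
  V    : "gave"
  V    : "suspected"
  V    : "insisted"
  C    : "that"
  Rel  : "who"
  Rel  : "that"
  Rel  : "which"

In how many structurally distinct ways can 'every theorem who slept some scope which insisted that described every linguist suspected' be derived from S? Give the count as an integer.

4

Two of the 4 distinct bracketings:
[S [NP [NP [Det every] [N theorem]] [RelC [Rel who] [VP [V slept] [NP [NP [NP [Det some] [N scope]] [RelC [Rel which] [VP [V insisted]]]] [RelC [Rel that] [VP [V described] [NP [Det every] [N linguist]]]]]]]] [VP [V suspected]]]
[S [NP [NP [Det every] [N theorem]] [RelC [Rel who] [VP [V slept] [NP [NP [NP [Det some] [N scope]] [RelC [Rel which] [VP [V insisted]]]] [RelC [Rel that] [VP [V described]]]] [NP [Det every] [N linguist]]]]] [VP [V suspected]]]
The difference turns on whether VP → V NP is used at the relevant span, versus an alternative expansion of VP.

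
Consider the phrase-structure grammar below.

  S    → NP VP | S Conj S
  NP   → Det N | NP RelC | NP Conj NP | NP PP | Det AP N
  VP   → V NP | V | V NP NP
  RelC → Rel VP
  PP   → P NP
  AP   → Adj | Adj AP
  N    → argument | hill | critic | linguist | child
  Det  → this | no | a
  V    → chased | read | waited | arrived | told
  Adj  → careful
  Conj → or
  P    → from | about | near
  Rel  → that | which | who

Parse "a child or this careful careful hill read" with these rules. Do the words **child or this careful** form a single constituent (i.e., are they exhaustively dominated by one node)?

No

[S [NP [NP [Det a] [N child]] [Conj or] [NP [Det this] [AP [Adj careful] [AP [Adj careful]]] [N hill]]] [VP [V read]]]
The smallest constituent containing 'child or this careful' is the NP spanning 'a child or this careful careful hill'; no single node in the tree dominates exactly the given words.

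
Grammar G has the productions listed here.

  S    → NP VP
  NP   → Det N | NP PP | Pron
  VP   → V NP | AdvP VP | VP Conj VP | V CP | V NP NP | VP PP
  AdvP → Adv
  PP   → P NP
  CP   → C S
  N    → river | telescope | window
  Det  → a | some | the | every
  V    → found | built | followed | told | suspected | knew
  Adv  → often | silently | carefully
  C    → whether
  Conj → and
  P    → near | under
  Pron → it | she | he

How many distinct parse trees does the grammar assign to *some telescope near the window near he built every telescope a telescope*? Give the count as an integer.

The two bracketings:
[S [NP [NP [Det some] [N telescope]] [PP [P near] [NP [NP [Det the] [N window]] [PP [P near] [NP [Pron he]]]]]] [VP [V built] [NP [Det every] [N telescope]] [NP [Det a] [N telescope]]]]
[S [NP [NP [NP [Det some] [N telescope]] [PP [P near] [NP [Det the] [N window]]]] [PP [P near] [NP [Pron he]]]] [VP [V built] [NP [Det every] [N telescope]] [NP [Det a] [N telescope]]]]
The trees differ in how a recursive rule is bracketed over the same span.

2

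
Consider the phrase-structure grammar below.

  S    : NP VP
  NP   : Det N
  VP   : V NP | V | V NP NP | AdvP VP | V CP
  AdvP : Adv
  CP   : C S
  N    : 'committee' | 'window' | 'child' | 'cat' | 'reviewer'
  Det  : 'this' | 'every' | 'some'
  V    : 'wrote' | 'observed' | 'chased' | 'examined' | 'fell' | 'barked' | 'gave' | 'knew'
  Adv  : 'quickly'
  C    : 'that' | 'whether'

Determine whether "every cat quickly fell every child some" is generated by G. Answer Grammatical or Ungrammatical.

For S → NP VP, the only prefix that parses as NP is 'every cat', but the remainder 'quickly fell every child some' is not a VP under these rules.

Ungrammatical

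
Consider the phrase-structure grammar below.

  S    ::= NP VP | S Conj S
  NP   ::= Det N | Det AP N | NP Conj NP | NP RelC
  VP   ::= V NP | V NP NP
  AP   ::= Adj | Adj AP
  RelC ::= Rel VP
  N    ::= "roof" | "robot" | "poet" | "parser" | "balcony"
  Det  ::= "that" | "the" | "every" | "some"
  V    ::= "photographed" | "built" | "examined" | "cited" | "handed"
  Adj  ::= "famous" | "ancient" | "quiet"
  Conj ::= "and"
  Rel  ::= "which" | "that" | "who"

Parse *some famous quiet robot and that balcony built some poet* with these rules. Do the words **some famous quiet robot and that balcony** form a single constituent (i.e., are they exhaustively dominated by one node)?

Yes

[S [NP [NP [Det some] [AP [Adj famous] [AP [Adj quiet]]] [N robot]] [Conj and] [NP [Det that] [N balcony]]] [VP [V built] [NP [Det some] [N poet]]]]
The words 'some famous quiet robot and that balcony' are exhaustively dominated by a single NP node (built by NP → NP Conj NP), so they form a constituent.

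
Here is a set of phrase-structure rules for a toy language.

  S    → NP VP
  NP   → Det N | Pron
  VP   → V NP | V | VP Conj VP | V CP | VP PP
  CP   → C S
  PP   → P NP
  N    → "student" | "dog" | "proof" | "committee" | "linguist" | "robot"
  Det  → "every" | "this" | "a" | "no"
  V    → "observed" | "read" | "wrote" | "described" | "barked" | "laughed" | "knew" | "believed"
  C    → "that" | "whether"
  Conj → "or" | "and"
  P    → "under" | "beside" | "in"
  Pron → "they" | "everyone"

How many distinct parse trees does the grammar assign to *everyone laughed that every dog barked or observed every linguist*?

2

The two bracketings:
[S [NP [Pron everyone]] [VP [VP [V laughed] [CP [C that] [S [NP [Det every] [N dog]] [VP [V barked]]]]] [Conj or] [VP [V observed] [NP [Det every] [N linguist]]]]]
[S [NP [Pron everyone]] [VP [V laughed] [CP [C that] [S [NP [Det every] [N dog]] [VP [VP [V barked]] [Conj or] [VP [V observed] [NP [Det every] [N linguist]]]]]]]]
The trees differ in how a recursive rule is bracketed over the same span.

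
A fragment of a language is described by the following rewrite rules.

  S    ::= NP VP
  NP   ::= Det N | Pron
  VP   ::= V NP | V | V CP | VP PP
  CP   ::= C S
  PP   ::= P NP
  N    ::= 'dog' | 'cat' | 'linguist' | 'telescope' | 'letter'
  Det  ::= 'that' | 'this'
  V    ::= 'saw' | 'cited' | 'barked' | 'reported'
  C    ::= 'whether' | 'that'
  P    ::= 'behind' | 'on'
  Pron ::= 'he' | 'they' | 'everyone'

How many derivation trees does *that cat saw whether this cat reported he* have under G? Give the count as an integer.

[S [NP [Det that] [N cat]] [VP [V saw] [CP [C whether] [S [NP [Det this] [N cat]] [VP [V reported] [NP [Pron he]]]]]]]
No rule offers an alternative attachment or grouping for any span, so this is the only derivation.

1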